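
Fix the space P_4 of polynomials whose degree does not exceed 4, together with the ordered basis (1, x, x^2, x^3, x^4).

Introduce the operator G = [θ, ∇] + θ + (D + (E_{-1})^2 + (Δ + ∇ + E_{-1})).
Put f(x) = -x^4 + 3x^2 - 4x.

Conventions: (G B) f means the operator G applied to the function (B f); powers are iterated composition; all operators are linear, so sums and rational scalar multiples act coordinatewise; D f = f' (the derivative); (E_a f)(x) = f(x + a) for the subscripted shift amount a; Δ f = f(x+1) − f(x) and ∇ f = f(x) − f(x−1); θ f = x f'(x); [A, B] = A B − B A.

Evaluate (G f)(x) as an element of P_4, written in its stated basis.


g(x) = -6x^4 + 4x^3 - 30x^2 + 22x + 4

∇ f = -4x^3 + 6x^2 + 2x - 6
θ ∇ f = -12x^3 + 12x^2 + 2x
θ f = -4x^4 + 6x^2 - 4x
∇ θ f = -16x^3 + 24x^2 - 4x - 6
[θ, ∇] f = 4x^3 - 12x^2 + 6x + 6
θ f = -4x^4 + 6x^2 - 4x
D f = -4x^3 + 6x - 4
E_{-1} f = -x^4 + 4x^3 - 3x^2 - 6x + 6
E_{-1} E_{-1} f = -x^4 + 8x^3 - 21x^2 + 16x + 4
Δ f = -4x^3 - 6x^2 + 2x - 2
∇ f = -4x^3 + 6x^2 + 2x - 6
E_{-1} f = -x^4 + 4x^3 - 3x^2 - 6x + 6
(Δ + ∇ + E_{-1}) f = -x^4 - 4x^3 - 3x^2 - 2x - 2
(D + (E_{-1})^2 + (Δ + ∇ + E_{-1})) f = -2x^4 - 24x^2 + 20x - 2
([θ, ∇] + θ + (D + (E_{-1})^2 + (Δ + ∇ + E_{-1}))) f = -6x^4 + 4x^3 - 30x^2 + 22x + 4


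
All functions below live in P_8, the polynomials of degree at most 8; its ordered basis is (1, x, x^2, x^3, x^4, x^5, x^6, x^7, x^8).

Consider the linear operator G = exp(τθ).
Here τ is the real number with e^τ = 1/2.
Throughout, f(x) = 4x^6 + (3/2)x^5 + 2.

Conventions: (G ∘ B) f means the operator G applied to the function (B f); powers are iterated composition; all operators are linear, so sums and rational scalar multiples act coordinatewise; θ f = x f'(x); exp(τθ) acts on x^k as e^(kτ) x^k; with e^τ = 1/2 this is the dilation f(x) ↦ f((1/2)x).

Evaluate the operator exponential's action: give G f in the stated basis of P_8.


exp(τθ) x^k = e^(kτ) x^k; with e^τ = 1/2 this sends x^k to (1/2)^k x^k
x^5 ↦ 1/32 x^5
x^6 ↦ 1/64 x^6
applying this coordinatewise to f: exp(τθ) f = (1/16)x^6 + (3/64)x^5 + 2

g(x) = (1/16)x^6 + (3/64)x^5 + 2


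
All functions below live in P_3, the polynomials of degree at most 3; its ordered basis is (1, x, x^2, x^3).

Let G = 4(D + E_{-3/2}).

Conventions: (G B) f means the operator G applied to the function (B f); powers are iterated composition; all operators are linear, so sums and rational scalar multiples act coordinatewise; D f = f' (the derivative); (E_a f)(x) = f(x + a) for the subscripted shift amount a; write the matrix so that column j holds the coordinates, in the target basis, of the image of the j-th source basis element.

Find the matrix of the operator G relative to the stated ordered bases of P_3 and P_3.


the matrix is [[4, -2, 9, -27/2]; [0, 4, -4, 27]; [0, 0, 4, -6]; [0, 0, 0, 4]] (rows listed top to bottom)

image of 1: 4
image of x: 4x - 2
image of x^2: 4x^2 - 4x + 9
image of x^3: 4x^3 - 6x^2 + 27x - 27/2
each image's coordinates form column j of the matrix


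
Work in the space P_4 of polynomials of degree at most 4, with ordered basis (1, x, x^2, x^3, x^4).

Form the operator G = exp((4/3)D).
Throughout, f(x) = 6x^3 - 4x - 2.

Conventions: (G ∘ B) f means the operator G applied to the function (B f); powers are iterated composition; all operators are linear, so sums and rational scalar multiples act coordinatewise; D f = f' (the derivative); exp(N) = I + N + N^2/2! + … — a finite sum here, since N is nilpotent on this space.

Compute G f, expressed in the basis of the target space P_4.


the image equals g(x) = 6x^3 + 24x^2 + 28x + 62/9

order-1 term: 24x^2 - 16/3
order-2 term: 32x
order-3 term: 128/9
the series for exp((4/3)D) f terminates at order 3
exp((4/3)D) f = 6x^3 + 24x^2 + 28x + 62/9


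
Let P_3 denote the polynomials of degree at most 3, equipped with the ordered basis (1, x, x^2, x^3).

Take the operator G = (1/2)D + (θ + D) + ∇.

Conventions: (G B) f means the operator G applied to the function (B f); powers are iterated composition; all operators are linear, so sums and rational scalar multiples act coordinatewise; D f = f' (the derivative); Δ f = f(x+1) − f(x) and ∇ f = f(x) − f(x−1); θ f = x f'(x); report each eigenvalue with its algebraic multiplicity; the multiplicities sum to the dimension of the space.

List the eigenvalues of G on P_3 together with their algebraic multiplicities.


image of 1: 0
image of x: x + 5/2
image of x^2: 2x^2 + 5x - 1
image of x^3: 3x^3 + (15/2)x^2 - 3x + 1
the matrix is upper triangular; its diagonal is (0, 1, 2, 3)
for a triangular matrix the eigenvalues are the diagonal entries, with algebraic multiplicity their repetition count

λ = 0 (multiplicity 1), λ = 1 (multiplicity 1), λ = 2 (multiplicity 1), λ = 3 (multiplicity 1)


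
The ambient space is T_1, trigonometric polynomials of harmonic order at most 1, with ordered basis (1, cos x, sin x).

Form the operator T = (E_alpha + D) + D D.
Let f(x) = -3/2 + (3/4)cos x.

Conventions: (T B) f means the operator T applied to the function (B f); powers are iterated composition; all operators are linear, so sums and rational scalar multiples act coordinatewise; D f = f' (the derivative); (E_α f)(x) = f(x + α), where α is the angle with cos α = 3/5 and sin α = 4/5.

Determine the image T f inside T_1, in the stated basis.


E_alpha f = -3/2 + (9/20)cos x - (3/5)sin x
D f = -(3/4)sin x
(E_alpha + D) f = -3/2 + (9/20)cos x - (27/20)sin x
D f = -(3/4)sin x
D D f = -(3/4)cos x
((E_alpha + D) + D D) f = -3/2 - (3/10)cos x - (27/20)sin x

g(x) = -3/2 - (3/10)cos x - (27/20)sin x


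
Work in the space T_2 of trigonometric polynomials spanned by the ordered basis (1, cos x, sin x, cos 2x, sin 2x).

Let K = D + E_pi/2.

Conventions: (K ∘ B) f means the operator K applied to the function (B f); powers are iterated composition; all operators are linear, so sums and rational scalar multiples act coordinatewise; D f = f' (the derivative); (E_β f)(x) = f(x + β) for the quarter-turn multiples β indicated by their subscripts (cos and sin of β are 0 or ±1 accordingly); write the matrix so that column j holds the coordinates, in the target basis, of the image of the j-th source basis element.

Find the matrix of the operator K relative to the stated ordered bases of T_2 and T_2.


image of 1: 1
image of cos x: -2sin x
image of sin x: 2cos x
image of cos 2x: -cos 2x - 2sin 2x
image of sin 2x: 2cos 2x - sin 2x
each image's coordinates form column j of the matrix

the matrix is [[1, 0, 0, 0, 0]; [0, 0, 2, 0, 0]; [0, -2, 0, 0, 0]; [0, 0, 0, -1, 2]; [0, 0, 0, -2, -1]] (rows listed top to bottom)


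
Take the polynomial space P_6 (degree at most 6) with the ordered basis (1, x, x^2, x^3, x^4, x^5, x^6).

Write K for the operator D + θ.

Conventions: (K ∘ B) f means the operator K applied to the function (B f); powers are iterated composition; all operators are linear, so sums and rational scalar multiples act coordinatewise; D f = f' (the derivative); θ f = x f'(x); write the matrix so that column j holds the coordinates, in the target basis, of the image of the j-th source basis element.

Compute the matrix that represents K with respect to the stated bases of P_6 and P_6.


the matrix is [[0, 1, 0, 0, 0, 0, 0]; [0, 1, 2, 0, 0, 0, 0]; [0, 0, 2, 3, 0, 0, 0]; [0, 0, 0, 3, 4, 0, 0]; [0, 0, 0, 0, 4, 5, 0]; [0, 0, 0, 0, 0, 5, 6]; [0, 0, 0, 0, 0, 0, 6]] (rows listed top to bottom)

image of 1: 0
image of x: x + 1
image of x^2: 2x^2 + 2x
image of x^3: 3x^3 + 3x^2
image of x^4: 4x^4 + 4x^3
image of x^5: 5x^5 + 5x^4
image of x^6: 6x^6 + 6x^5
each image's coordinates form column j of the matrix


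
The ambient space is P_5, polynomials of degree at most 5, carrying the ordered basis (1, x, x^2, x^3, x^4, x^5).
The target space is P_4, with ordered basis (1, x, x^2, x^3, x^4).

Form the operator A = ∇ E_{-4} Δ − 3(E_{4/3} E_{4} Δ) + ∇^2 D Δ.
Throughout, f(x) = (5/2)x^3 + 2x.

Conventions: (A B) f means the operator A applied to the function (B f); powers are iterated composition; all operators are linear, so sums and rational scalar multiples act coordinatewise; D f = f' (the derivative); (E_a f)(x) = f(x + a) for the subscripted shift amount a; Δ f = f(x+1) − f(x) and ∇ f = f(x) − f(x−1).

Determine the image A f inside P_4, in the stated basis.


g(x) = -(45/2)x^2 - (495/2)x - 1667/2

Δ f = (15/2)x^2 + (15/2)x + 9/2
E_{-4} Δ f = (15/2)x^2 - (105/2)x + 189/2
∇ E_{-4} Δ f = 15x - 60
Δ f = (15/2)x^2 + (15/2)x + 9/2
E_{4} Δ f = (15/2)x^2 + (135/2)x + 309/2
E_{4/3} E_{4} Δ f = (15/2)x^2 + (175/2)x + 1547/6
(-3(E_{4/3} E_{4} Δ)) f = -(45/2)x^2 - (525/2)x - 1547/2
Δ f = (15/2)x^2 + (15/2)x + 9/2
D Δ f = 15x + 15/2
∇ D Δ f = 15
∇ ∇ D Δ f = 0
(∇ E_{-4} Δ − 3(E_{4/3} E_{4} Δ) + ∇^2 D Δ) f = -(45/2)x^2 - (495/2)x - 1667/2


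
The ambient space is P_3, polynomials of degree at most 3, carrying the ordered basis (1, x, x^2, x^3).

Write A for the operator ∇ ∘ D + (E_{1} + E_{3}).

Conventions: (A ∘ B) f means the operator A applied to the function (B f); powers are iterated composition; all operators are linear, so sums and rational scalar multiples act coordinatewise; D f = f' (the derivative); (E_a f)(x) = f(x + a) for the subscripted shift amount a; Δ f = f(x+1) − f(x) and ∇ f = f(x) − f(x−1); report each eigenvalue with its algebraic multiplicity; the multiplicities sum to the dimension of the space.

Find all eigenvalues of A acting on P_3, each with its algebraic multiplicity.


image of 1: 2
image of x: 2x + 4
image of x^2: 2x^2 + 8x + 12
image of x^3: 2x^3 + 12x^2 + 36x + 25
the matrix is upper triangular; its diagonal is (2, 2, 2, 2)
for a triangular matrix the eigenvalues are the diagonal entries, with algebraic multiplicity their repetition count

λ = 2 (multiplicity 4)


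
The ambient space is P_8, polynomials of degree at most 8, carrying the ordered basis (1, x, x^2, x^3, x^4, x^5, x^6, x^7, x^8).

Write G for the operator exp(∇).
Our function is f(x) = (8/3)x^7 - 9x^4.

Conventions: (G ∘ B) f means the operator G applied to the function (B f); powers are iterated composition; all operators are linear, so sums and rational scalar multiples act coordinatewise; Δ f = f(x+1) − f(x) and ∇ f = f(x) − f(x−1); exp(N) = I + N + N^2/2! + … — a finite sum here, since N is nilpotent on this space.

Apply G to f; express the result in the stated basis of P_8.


the result is g(x) = (8/3)x^7 + (56/3)x^6 - (307/3)x^4 + (172/3)x^3 + 112x^2 - 132x + 15

order-1 term: (56/3)x^6 - 56x^5 + (280/3)x^4 - (388/3)x^3 + 110x^2 - (164/3)x + 35/3
order-2 term: 56x^5 - 280x^4 + (1960/3)x^3 - 894x^2 + (2060/3)x - 231
order-3 term: (280/3)x^4 - 560x^3 + 1400x^2 - 1716x + 2570/3
order-4 term: (280/3)x^3 - 560x^2 + (3640/3)x - 2827/3
order-5 term: 56x^2 - 280x + 1120/3
order-6 term: (56/3)x - 56
order-7 term: 8/3
the series for exp(∇) f terminates at order 7
exp(∇) f = (8/3)x^7 + (56/3)x^6 - (307/3)x^4 + (172/3)x^3 + 112x^2 - 132x + 15


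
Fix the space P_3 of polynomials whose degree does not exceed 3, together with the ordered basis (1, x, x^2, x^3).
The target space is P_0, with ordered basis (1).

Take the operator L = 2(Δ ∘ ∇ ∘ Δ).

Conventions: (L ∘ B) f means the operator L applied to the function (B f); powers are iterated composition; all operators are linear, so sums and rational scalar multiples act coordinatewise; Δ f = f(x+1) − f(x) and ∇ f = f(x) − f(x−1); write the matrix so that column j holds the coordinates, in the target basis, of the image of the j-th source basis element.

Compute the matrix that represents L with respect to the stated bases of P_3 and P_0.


image of 1: 0
image of x: 0
image of x^2: 0
image of x^3: 12
each image's coordinates form column j of the matrix

the matrix is [[0, 0, 0, 12]] (rows listed top to bottom)


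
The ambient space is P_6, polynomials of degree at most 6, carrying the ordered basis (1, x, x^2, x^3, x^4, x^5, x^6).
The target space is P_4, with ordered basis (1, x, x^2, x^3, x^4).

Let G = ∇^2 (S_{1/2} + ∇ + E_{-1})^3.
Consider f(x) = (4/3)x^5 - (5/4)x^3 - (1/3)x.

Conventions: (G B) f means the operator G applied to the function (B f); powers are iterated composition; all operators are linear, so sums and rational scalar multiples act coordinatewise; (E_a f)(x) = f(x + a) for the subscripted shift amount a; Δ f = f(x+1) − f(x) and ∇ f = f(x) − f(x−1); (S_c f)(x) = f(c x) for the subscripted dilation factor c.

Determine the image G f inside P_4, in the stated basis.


the result is g(x) = (59895/2048)x^3 - (179685/2048)x^2 + (375525/4096)x - 135945/4096

S_{1/2} f = (1/24)x^5 - (5/32)x^3 - (1/6)x
∇ f = (20/3)x^4 - (40/3)x^3 + (115/12)x^2 - (35/12)x - 1/4
E_{-1} f = (4/3)x^5 - (20/3)x^4 + (145/12)x^3 - (115/12)x^2 + (31/12)x + 1/4
(S_{1/2} + ∇ + E_{-1}) f = (11/8)x^5 - (45/32)x^3 - (1/2)x
S_{1/2} (S_{1/2} + ∇ + E_{-1}) f = (11/256)x^5 - (45/256)x^3 - (1/4)x
∇ (S_{1/2} + ∇ + E_{-1}) f = (55/8)x^4 - (55/4)x^3 + (305/32)x^2 - (85/32)x - 17/32
E_{-1} (S_{1/2} + ∇ + E_{-1}) f = (11/8)x^5 - (55/8)x^4 + (395/32)x^3 - (305/32)x^2 + (69/32)x + 17/32
(S_{1/2} + ∇ + E_{-1}) (S_{1/2} + ∇ + E_{-1}) f = (363/256)x^5 - (405/256)x^3 - (3/4)x
S_{1/2} (S_{1/2} + ∇ + E_{-1}) (S_{1/2} + ∇ + E_{-1}) f = (363/8192)x^5 - (405/2048)x^3 - (3/8)x
∇ (S_{1/2} + ∇ + E_{-1}) (S_{1/2} + ∇ + E_{-1}) f = (1815/256)x^4 - (1815/128)x^3 + (2415/256)x^2 - (75/32)x - 117/128
E_{-1} (S_{1/2} + ∇ + E_{-1}) (S_{1/2} + ∇ + E_{-1}) f = (363/256)x^5 - (1815/256)x^4 + (3225/256)x^3 - (2415/256)x^2 + (51/32)x + 117/128
(S_{1/2} + ∇ + E_{-1}) (S_{1/2} + ∇ + E_{-1}) (S_{1/2} + ∇ + E_{-1}) f = (11979/8192)x^5 - (3645/2048)x^3 - (9/8)x
∇ (S_{1/2} + ∇ + E_{-1})^3 f = (59895/8192)x^4 - (59895/4096)x^3 + (38025/4096)x^2 - (16155/8192)x - 11817/8192
∇ ∇ (S_{1/2} + ∇ + E_{-1})^3 f = (59895/2048)x^3 - (179685/2048)x^2 + (375525/4096)x - 135945/4096


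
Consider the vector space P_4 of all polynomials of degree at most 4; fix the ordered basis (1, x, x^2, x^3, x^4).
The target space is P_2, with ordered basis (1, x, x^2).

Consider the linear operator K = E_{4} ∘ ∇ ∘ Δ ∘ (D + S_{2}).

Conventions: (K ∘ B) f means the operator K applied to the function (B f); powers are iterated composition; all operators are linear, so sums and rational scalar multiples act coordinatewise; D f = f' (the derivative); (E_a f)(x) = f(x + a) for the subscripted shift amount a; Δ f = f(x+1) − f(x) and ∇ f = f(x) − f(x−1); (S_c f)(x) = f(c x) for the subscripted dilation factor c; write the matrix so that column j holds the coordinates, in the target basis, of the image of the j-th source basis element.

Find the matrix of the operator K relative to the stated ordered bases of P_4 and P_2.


the matrix is [[0, 0, 8, 198, 3200]; [0, 0, 0, 48, 1560]; [0, 0, 0, 0, 192]] (rows listed top to bottom)

image of 1: 0
image of x: 0
image of x^2: 8
image of x^3: 48x + 198
image of x^4: 192x^2 + 1560x + 3200
each image's coordinates form column j of the matrix


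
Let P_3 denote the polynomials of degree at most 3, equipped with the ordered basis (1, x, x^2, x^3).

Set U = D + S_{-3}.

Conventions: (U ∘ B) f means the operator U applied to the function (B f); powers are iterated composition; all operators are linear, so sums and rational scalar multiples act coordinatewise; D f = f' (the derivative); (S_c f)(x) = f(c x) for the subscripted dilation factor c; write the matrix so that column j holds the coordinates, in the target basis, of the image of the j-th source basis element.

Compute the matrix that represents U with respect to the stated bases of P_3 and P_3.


the matrix is [[1, 1, 0, 0]; [0, -3, 2, 0]; [0, 0, 9, 3]; [0, 0, 0, -27]] (rows listed top to bottom)

image of 1: 1
image of x: -3x + 1
image of x^2: 9x^2 + 2x
image of x^3: -27x^3 + 3x^2
each image's coordinates form column j of the matrix


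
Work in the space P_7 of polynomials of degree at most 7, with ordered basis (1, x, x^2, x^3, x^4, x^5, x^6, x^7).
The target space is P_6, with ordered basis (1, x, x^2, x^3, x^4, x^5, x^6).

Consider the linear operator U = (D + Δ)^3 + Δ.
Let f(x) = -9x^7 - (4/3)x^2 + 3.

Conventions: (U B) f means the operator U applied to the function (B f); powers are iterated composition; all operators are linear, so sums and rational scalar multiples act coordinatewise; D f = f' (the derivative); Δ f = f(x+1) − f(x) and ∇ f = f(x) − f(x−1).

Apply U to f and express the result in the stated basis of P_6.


the image equals g(x) = -63x^6 - 189x^5 - 15435x^4 - 45675x^3 - 79569x^2 - (221327/3)x - 87349/3

D f = -63x^6 - (8/3)x
Δ f = -63x^6 - 189x^5 - 315x^4 - 315x^3 - 189x^2 - (197/3)x - 31/3
(D + Δ) f = -126x^6 - 189x^5 - 315x^4 - 315x^3 - 189x^2 - (205/3)x - 31/3
D (D + Δ) f = -756x^5 - 945x^4 - 1260x^3 - 945x^2 - 378x - 205/3
Δ (D + Δ) f = -756x^5 - 2835x^4 - 5670x^3 - 6615x^2 - 4284x - 3607/3
(D + Δ) (D + Δ) f = -1512x^5 - 3780x^4 - 6930x^3 - 7560x^2 - 4662x - 3812/3
D (D + Δ) (D + Δ) f = -7560x^4 - 15120x^3 - 20790x^2 - 15120x - 4662
Δ (D + Δ) (D + Δ) f = -7560x^4 - 30240x^3 - 58590x^2 - 58590x - 24444
(D + Δ) (D + Δ) (D + Δ) f = -15120x^4 - 45360x^3 - 79380x^2 - 73710x - 29106
Δ f = -63x^6 - 189x^5 - 315x^4 - 315x^3 - 189x^2 - (197/3)x - 31/3
((D + Δ)^3 + Δ) f = -63x^6 - 189x^5 - 15435x^4 - 45675x^3 - 79569x^2 - (221327/3)x - 87349/3


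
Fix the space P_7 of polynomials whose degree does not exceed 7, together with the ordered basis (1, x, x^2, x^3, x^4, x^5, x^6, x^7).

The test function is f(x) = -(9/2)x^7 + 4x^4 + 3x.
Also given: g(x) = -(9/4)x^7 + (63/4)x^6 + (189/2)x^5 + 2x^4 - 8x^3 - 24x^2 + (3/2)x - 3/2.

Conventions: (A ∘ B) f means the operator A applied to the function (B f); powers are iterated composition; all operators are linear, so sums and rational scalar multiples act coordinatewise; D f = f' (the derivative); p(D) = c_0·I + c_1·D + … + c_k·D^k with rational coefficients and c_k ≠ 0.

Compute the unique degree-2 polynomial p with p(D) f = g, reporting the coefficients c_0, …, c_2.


p(D) = (1/2)·I − (1/2)·D − (1/2)·D^2, i.e. c_0 = 1/2, c_1 = -1/2, c_2 = -1/2

D^0 f = -(9/2)x^7 + 4x^4 + 3x
D^1 f = -(63/2)x^6 + 16x^3 + 3
D^2 f = -189x^5 + 48x^2
matching coefficients of g against c_0 f + c_1 Df + … from the top degree down determines the c_i
solution: c_0 = 1/2, c_1 = -1/2, c_2 = -1/2


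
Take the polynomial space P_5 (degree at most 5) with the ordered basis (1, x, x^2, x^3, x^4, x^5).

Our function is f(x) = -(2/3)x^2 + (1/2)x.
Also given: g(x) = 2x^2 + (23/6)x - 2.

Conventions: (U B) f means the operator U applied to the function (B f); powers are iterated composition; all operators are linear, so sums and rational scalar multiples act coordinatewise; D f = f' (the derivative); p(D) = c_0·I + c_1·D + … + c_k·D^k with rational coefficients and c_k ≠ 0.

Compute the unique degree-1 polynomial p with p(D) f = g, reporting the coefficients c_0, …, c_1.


D^0 f = -(2/3)x^2 + (1/2)x
D^1 f = -(4/3)x + 1/2
matching coefficients of g against c_0 f + c_1 Df + … from the top degree down determines the c_i
solution: c_0 = -3, c_1 = -4

c_0 = -3, c_1 = -4


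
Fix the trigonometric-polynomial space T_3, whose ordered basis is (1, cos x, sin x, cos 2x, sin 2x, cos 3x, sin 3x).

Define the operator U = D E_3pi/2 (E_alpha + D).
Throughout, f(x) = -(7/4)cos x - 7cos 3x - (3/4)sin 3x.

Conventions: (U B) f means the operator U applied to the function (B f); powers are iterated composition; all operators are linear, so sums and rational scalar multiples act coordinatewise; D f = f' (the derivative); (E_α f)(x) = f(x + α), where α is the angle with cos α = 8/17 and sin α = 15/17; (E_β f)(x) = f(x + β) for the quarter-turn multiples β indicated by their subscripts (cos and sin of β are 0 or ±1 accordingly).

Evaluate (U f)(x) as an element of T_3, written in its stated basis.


E_alpha f = -(14/17)cos x + (105/68)sin x + (138349/19652)cos 3x + (201/4913)sin 3x
D f = (7/4)sin x - (9/4)cos 3x + 21sin 3x
(E_alpha + D) f = -(14/17)cos x + (56/17)sin x + (23533/4913)cos 3x + (103374/4913)sin 3x
E_3pi/2 (E_alpha + D) f = -(56/17)cos x - (14/17)sin x + (103374/4913)cos 3x - (23533/4913)sin 3x
D E_3pi/2 (E_alpha + D) f = -(14/17)cos x + (56/17)sin x - (70599/4913)cos 3x - (310122/4913)sin 3x

the image equals g(x) = -(14/17)cos x + (56/17)sin x - (70599/4913)cos 3x - (310122/4913)sin 3x


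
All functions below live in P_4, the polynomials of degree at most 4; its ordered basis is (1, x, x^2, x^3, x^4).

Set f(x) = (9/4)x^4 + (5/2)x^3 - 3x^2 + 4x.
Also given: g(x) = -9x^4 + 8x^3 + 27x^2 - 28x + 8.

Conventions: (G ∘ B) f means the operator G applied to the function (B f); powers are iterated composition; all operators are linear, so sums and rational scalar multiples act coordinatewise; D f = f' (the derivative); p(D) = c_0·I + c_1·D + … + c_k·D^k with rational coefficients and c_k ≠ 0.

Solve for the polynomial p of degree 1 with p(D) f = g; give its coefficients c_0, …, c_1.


D^0 f = (9/4)x^4 + (5/2)x^3 - 3x^2 + 4x
D^1 f = 9x^3 + (15/2)x^2 - 6x + 4
matching coefficients of g against c_0 f + c_1 Df + … from the top degree down determines the c_i
solution: c_0 = -4, c_1 = 2

c_0 = -4, c_1 = 2


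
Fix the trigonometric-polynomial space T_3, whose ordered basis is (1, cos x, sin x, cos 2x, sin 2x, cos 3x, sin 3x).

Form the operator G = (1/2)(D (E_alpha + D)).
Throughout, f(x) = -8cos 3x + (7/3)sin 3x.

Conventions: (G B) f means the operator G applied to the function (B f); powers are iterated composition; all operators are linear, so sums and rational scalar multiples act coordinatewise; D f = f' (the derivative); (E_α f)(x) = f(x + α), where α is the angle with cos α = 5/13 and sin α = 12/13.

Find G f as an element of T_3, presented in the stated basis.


the result is g(x) = (124067/4394)cos 3x - (89181/4394)sin 3x

E_alpha f = (14348/2197)cos 3x - (34117/6591)sin 3x
D f = 7cos 3x + 24sin 3x
(E_alpha + D) f = (29727/2197)cos 3x + (124067/6591)sin 3x
D (E_alpha + D) f = (124067/2197)cos 3x - (89181/2197)sin 3x
((1/2)(D (E_alpha + D))) f = (124067/4394)cos 3x - (89181/4394)sin 3x


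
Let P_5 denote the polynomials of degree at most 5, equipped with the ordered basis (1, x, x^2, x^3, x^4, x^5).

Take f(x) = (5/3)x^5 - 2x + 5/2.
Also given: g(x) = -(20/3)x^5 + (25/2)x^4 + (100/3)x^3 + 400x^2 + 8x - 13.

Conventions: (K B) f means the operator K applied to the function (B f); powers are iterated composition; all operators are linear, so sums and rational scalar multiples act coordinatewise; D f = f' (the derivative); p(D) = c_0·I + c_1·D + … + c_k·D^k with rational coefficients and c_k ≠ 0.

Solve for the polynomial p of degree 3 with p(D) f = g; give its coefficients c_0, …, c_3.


p(D) = -4·I + (3/2)·D + D^2 + 4·D^3, i.e. c_0 = -4, c_1 = 3/2, c_2 = 1, c_3 = 4

D^0 f = (5/3)x^5 - 2x + 5/2
D^1 f = (25/3)x^4 - 2
D^2 f = (100/3)x^3
D^3 f = 100x^2
matching coefficients of g against c_0 f + c_1 Df + … from the top degree down determines the c_i
solution: c_0 = -4, c_1 = 3/2, c_2 = 1, c_3 = 4


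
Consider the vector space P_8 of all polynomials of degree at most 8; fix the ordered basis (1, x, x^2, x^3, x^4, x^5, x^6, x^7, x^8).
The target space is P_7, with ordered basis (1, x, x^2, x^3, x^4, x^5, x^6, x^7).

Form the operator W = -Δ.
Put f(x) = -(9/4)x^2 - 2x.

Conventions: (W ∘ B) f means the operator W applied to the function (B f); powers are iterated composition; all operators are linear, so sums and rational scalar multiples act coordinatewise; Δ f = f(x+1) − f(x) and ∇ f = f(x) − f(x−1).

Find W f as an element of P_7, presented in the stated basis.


Δ f = -(9/2)x - 17/4
(-Δ) f = (9/2)x + 17/4

the image equals g(x) = (9/2)x + 17/4


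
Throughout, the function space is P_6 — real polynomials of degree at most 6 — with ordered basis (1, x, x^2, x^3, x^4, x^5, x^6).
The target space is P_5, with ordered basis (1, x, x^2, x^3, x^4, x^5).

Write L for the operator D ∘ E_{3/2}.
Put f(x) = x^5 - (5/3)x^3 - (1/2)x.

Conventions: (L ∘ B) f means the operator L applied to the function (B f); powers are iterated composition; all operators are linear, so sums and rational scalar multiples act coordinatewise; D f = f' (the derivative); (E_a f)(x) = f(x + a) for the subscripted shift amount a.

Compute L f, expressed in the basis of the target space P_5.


the image equals g(x) = 5x^4 + 30x^3 + (125/2)x^2 + (105/2)x + 217/16

E_{3/2} f = x^5 + (15/2)x^4 + (125/6)x^3 + (105/4)x^2 + (217/16)x + 39/32
D E_{3/2} f = 5x^4 + 30x^3 + (125/2)x^2 + (105/2)x + 217/16


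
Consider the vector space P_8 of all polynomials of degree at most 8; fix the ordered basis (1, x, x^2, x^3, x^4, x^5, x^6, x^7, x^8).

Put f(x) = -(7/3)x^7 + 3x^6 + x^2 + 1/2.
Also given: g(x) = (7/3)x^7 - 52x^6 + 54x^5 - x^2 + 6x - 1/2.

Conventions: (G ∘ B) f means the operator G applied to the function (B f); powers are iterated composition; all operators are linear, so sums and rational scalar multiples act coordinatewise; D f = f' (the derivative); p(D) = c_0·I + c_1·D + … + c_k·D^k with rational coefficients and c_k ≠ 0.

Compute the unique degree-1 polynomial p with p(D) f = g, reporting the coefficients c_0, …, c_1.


D^0 f = -(7/3)x^7 + 3x^6 + x^2 + 1/2
D^1 f = -(49/3)x^6 + 18x^5 + 2x
matching coefficients of g against c_0 f + c_1 Df + … from the top degree down determines the c_i
solution: c_0 = -1, c_1 = 3

p(D) = -I + 3·D, i.e. c_0 = -1, c_1 = 3


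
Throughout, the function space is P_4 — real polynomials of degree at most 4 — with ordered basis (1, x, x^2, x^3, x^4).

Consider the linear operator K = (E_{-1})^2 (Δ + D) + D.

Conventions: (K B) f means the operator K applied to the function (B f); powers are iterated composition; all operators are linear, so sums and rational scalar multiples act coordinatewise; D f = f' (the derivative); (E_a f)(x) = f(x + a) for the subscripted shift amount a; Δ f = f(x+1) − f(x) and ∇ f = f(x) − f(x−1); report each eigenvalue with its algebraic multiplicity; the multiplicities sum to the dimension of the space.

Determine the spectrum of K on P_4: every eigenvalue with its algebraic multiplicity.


λ = 0 (multiplicity 5)

image of 1: 0
image of x: 3
image of x^2: 6x - 7
image of x^3: 9x^2 - 21x + 19
image of x^4: 12x^3 - 42x^2 + 76x - 47
the matrix is upper triangular; its diagonal is (0, 0, 0, 0, 0)
for a triangular matrix the eigenvalues are the diagonal entries, with algebraic multiplicity their repetition count


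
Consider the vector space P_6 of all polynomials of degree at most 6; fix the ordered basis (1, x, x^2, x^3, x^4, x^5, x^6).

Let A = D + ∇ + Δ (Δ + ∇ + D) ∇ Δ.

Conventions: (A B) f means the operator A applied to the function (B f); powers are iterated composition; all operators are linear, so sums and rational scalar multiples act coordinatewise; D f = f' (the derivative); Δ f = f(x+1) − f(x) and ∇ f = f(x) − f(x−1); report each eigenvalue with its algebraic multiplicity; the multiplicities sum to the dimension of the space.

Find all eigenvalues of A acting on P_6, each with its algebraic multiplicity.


λ = 0 (multiplicity 7)

image of 1: 0
image of x: 2
image of x^2: 4x - 1
image of x^3: 6x^2 - 3x + 1
image of x^4: 8x^3 - 6x^2 + 4x + 71
image of x^5: 10x^4 - 10x^3 + 10x^2 + 355x + 181
image of x^6: 12x^5 - 15x^4 + 20x^3 + 1065x^2 + 1086x + 779
the matrix is upper triangular; its diagonal is (0, 0, 0, 0, 0, 0, 0)
for a triangular matrix the eigenvalues are the diagonal entries, with algebraic multiplicity their repetition count


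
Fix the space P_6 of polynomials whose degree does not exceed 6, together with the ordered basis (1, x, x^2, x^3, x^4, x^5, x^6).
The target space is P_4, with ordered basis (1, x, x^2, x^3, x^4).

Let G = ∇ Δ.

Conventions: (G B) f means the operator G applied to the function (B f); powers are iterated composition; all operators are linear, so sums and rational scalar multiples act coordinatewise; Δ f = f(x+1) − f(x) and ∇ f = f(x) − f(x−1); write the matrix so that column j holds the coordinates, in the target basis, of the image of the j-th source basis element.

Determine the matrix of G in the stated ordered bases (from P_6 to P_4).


the matrix is [[0, 0, 2, 0, 2, 0, 2]; [0, 0, 0, 6, 0, 10, 0]; [0, 0, 0, 0, 12, 0, 30]; [0, 0, 0, 0, 0, 20, 0]; [0, 0, 0, 0, 0, 0, 30]] (rows listed top to bottom)

image of 1: 0
image of x: 0
image of x^2: 2
image of x^3: 6x
image of x^4: 12x^2 + 2
image of x^5: 20x^3 + 10x
image of x^6: 30x^4 + 30x^2 + 2
each image's coordinates form column j of the matrix


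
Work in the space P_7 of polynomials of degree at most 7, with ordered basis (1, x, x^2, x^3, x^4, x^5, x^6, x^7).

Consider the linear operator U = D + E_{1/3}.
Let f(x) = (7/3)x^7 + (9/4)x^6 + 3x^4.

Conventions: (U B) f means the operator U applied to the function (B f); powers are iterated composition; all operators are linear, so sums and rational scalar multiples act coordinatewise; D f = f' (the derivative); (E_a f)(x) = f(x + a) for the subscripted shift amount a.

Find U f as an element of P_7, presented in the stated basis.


g(x) = (7/3)x^7 + (865/36)x^6 + (211/9)x^5 + (3167/324)x^4 + (4538/243)x^3 + (2545/972)x^2 + (2285/4374)x + 1081/26244

D f = (49/3)x^6 + (27/2)x^5 + 12x^3
E_{1/3} f = (7/3)x^7 + (277/36)x^6 + (179/18)x^5 + (3167/324)x^4 + (1622/243)x^3 + (2545/972)x^2 + (2285/4374)x + 1081/26244
(D + E_{1/3}) f = (7/3)x^7 + (865/36)x^6 + (211/9)x^5 + (3167/324)x^4 + (4538/243)x^3 + (2545/972)x^2 + (2285/4374)x + 1081/26244


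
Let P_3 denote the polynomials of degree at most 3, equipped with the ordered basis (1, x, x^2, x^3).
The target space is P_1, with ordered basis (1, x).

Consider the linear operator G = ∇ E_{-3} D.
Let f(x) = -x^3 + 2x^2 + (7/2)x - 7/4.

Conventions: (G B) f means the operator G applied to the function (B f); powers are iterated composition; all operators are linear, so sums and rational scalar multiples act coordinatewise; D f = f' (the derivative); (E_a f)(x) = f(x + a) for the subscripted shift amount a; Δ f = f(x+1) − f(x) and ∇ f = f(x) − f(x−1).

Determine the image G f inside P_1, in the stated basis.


D f = -3x^2 + 4x + 7/2
E_{-3} D f = -3x^2 + 22x - 71/2
∇ (E_{-3} D) f = -6x + 25

g(x) = -6x + 25


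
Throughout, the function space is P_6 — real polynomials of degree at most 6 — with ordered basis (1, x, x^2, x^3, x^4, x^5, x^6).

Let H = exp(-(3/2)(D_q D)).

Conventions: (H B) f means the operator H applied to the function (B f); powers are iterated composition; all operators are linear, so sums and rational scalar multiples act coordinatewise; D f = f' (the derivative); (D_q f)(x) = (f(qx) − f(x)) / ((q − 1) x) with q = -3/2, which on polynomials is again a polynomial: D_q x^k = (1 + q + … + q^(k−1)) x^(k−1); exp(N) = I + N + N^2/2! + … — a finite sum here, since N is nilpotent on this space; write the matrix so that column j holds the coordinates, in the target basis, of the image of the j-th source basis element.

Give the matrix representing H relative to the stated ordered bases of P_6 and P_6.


the matrix is [[1, 0, -3, 0, 63/4, 0, -10395/64]; [0, 1, 0, 9/4, 0, 1755/128, 0]; [0, 0, 1, 0, -21/2, 0, 10395/64]; [0, 0, 0, 1, 0, 195/16, 0]; [0, 0, 0, 0, 1, 0, -495/16]; [0, 0, 0, 0, 0, 1, 0]; [0, 0, 0, 0, 0, 0, 1]] (rows listed top to bottom)

image of 1: 1
image of x: x
image of x^2: x^2 - 3
image of x^3: x^3 + (9/4)x
image of x^4: x^4 - (21/2)x^2 + 63/4
image of x^5: x^5 + (195/16)x^3 + (1755/128)x
image of x^6: x^6 - (495/16)x^4 + (10395/64)x^2 - 10395/64
each image's coordinates form column j of the matrix


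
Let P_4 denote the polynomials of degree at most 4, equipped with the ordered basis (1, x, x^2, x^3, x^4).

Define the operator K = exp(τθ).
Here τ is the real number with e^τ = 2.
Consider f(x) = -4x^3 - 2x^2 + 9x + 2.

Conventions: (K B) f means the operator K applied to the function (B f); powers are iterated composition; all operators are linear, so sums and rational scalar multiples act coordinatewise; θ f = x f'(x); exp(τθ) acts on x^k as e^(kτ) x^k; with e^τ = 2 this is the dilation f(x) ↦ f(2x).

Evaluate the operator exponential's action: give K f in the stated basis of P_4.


exp(τθ) x^k = e^(kτ) x^k; with e^τ = 2 this sends x^k to 2^k x^k
x ↦ 2 x
x^2 ↦ 4 x^2
x^3 ↦ 8 x^3
applying this coordinatewise to f: exp(τθ) f = -32x^3 - 8x^2 + 18x + 2

g(x) = -32x^3 - 8x^2 + 18x + 2


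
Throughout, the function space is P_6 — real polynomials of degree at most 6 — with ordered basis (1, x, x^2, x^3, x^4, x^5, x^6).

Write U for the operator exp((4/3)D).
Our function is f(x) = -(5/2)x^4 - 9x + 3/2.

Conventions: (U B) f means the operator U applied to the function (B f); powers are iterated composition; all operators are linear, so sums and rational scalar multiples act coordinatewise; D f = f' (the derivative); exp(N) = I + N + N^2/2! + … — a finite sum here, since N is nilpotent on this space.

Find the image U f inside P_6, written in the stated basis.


the image equals g(x) = -(5/2)x^4 - (40/3)x^3 - (80/3)x^2 - (883/27)x - 2981/162

order-1 term: -(40/3)x^3 - 12
order-2 term: -(80/3)x^2
order-3 term: -(640/27)x
order-4 term: -640/81
the series for exp((4/3)D) f terminates at order 4
exp((4/3)D) f = -(5/2)x^4 - (40/3)x^3 - (80/3)x^2 - (883/27)x - 2981/162


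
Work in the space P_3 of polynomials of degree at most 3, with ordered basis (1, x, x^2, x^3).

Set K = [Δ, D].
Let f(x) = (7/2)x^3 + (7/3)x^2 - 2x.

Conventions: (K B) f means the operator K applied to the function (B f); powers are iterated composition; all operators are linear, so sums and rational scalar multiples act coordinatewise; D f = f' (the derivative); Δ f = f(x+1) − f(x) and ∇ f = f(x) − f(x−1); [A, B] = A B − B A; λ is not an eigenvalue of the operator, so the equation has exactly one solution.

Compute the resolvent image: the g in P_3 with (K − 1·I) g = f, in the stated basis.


the result is g(x) = -(7/2)x^3 - (7/3)x^2 + 2x

write g with unknown coordinates in the stated basis and equate coefficients in (K − 1·I) g = f
solving from the highest basis element down gives g = -(7/2)x^3 - (7/3)x^2 + 2x
check: K g = 0
so K g − 1·g = (7/2)x^3 + (7/3)x^2 - 2x = f ✓


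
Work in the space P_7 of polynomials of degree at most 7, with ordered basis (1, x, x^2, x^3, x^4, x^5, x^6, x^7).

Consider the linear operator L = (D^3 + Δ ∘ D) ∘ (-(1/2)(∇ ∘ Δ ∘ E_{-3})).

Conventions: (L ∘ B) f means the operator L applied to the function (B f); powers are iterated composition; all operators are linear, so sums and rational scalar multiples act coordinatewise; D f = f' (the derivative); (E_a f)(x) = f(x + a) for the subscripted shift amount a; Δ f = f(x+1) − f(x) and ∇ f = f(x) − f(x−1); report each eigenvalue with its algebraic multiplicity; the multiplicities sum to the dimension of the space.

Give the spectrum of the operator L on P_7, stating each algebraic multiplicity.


λ = 0 (multiplicity 8)

image of 1: 0
image of x: 0
image of x^2: 0
image of x^3: 0
image of x^4: -12
image of x^5: -60x + 90
image of x^6: -180x^2 + 540x - 90
image of x^7: -420x^3 + 1890x^2 - 630x - 4200
the matrix is upper triangular; its diagonal is (0, 0, 0, 0, 0, 0, 0, 0)
for a triangular matrix the eigenvalues are the diagonal entries, with algebraic multiplicity their repetition count


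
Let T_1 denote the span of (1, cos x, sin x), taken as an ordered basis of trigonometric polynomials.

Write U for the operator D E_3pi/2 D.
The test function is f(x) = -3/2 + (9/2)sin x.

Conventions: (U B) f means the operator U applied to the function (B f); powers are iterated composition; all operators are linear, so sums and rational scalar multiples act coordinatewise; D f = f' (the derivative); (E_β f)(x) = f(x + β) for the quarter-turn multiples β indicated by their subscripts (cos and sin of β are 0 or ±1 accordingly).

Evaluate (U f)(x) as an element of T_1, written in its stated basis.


the image equals g(x) = (9/2)cos x

D f = (9/2)cos x
E_3pi/2 D f = (9/2)sin x
D (E_3pi/2 D) f = (9/2)cos x


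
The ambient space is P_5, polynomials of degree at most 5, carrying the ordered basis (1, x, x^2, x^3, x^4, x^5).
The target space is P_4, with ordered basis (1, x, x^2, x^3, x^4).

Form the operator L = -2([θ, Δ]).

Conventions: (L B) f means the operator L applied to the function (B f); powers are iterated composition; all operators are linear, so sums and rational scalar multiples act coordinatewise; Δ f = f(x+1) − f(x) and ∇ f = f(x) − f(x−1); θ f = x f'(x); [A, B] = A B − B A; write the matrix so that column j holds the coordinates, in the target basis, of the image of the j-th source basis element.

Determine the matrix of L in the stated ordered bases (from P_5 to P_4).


image of 1: 0
image of x: 2
image of x^2: 4x + 4
image of x^3: 6x^2 + 12x + 6
image of x^4: 8x^3 + 24x^2 + 24x + 8
image of x^5: 10x^4 + 40x^3 + 60x^2 + 40x + 10
each image's coordinates form column j of the matrix

the matrix is [[0, 2, 4, 6, 8, 10]; [0, 0, 4, 12, 24, 40]; [0, 0, 0, 6, 24, 60]; [0, 0, 0, 0, 8, 40]; [0, 0, 0, 0, 0, 10]] (rows listed top to bottom)


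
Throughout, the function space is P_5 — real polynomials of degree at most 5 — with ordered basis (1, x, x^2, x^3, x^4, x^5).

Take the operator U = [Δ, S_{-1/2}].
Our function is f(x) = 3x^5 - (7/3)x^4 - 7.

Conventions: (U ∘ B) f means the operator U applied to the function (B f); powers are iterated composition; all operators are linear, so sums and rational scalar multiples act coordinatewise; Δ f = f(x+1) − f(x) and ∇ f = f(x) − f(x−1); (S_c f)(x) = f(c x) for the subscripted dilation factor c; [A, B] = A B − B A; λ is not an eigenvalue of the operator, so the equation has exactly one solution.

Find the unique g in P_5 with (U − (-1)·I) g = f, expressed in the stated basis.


write g with unknown coordinates in the stated basis and equate coefficients in (U − (-1)·I) g = f
solving from the highest basis element down gives g = 3x^5 - (89/96)x^4 - (271/128)x^3 + (5133/1024)x^2 - (20649/2048)x - 9483/512
check: U g = -(45/32)x^4 + (271/128)x^3 - (5133/1024)x^2 + (20649/2048)x + 5899/512
so U g − (-1)·g = 3x^5 - (7/3)x^4 - 7 = f ✓

the result is g(x) = 3x^5 - (89/96)x^4 - (271/128)x^3 + (5133/1024)x^2 - (20649/2048)x - 9483/512


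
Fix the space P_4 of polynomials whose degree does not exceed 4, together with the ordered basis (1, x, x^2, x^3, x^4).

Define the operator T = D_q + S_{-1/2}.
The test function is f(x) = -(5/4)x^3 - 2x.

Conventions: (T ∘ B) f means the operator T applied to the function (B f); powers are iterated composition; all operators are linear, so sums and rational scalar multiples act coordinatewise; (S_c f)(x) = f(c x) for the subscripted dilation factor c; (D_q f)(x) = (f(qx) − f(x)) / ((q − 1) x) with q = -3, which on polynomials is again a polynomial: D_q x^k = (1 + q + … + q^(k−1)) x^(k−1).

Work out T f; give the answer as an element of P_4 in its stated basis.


the result is g(x) = (5/32)x^3 - (35/4)x^2 + x - 2

D_q f = -(35/4)x^2 - 2
S_{-1/2} f = (5/32)x^3 + x
(D_q + S_{-1/2}) f = (5/32)x^3 - (35/4)x^2 + x - 2


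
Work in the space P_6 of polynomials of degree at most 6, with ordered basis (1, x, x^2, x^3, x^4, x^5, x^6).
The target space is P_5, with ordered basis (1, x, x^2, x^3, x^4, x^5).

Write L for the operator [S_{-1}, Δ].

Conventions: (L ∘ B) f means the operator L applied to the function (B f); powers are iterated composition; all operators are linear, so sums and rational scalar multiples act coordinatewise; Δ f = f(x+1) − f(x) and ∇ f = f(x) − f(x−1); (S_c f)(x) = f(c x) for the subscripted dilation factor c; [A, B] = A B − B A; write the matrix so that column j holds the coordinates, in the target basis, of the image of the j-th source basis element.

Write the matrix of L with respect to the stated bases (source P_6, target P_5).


image of 1: 0
image of x: 2
image of x^2: -4x
image of x^3: 6x^2 + 2
image of x^4: -8x^3 - 8x
image of x^5: 10x^4 + 20x^2 + 2
image of x^6: -12x^5 - 40x^3 - 12x
each image's coordinates form column j of the matrix

the matrix is [[0, 2, 0, 2, 0, 2, 0]; [0, 0, -4, 0, -8, 0, -12]; [0, 0, 0, 6, 0, 20, 0]; [0, 0, 0, 0, -8, 0, -40]; [0, 0, 0, 0, 0, 10, 0]; [0, 0, 0, 0, 0, 0, -12]] (rows listed top to bottom)
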